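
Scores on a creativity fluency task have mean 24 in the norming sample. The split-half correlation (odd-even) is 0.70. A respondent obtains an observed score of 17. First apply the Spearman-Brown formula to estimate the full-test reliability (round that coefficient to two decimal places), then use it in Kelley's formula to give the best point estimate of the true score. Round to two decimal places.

18.26

Spearman-Brown: ρ = 2r/(1 + r) = 2(0.70)/(1 + 0.70) = 1.400/1.70 = 0.8235 → 0.82
T̂ = 0.82(17) + 0.18(24) = 13.94 + 4.32 = 18.260 → 18.26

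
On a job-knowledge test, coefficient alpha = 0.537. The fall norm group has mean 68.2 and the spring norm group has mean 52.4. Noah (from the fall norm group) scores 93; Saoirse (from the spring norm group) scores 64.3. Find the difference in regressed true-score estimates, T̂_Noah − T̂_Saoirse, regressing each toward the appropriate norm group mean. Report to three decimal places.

T̂_Noah = 0.537(93) + 0.463(68.2) = 81.51760
T̂_Saoirse = 0.537(64.3) + 0.463(52.4) = 58.79030
Difference = 81.51760 − 58.79030 = 22.72730

22.727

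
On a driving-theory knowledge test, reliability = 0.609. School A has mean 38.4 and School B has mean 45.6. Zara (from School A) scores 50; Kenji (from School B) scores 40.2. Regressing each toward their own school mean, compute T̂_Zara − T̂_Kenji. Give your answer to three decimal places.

3.153

T̂_Zara = 0.609(50) + 0.391(38.4) = 45.46440
T̂_Kenji = 0.609(40.2) + 0.391(45.6) = 42.31140
Difference = 45.46440 − 42.31140 = 3.15300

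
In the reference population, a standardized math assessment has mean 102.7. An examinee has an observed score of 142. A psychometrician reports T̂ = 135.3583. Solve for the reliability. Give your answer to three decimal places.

0.831

T̂ = ρX + (1 − ρ)μ  ⇒  T̂ − μ = ρ(X − μ)
ρ = (T̂ − μ)/(X − μ) = (135.3583 − 102.7) / (142 − 102.7) = 32.6583 / 39.3 = 0.83100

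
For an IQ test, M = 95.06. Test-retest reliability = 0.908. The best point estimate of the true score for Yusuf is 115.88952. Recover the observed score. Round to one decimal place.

118.0

T̂ = ρX + (1 − ρ)μ  ⇒  X = (T̂ − (1 − ρ)μ) / ρ
X = (115.88952 − 0.092 × 95.06) / 0.908 = (115.88952 − 8.74552) / 0.908 = 107.14400 / 0.908 = 118.000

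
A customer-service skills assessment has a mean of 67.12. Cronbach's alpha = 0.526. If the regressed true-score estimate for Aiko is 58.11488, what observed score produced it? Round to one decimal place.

50.0

T̂ = ρX + (1 − ρ)μ  ⇒  X = (T̂ − (1 − ρ)μ) / ρ
X = (58.11488 − 0.474 × 67.12) / 0.526 = (58.11488 − 31.81488) / 0.526 = 26.30000 / 0.526 = 50.000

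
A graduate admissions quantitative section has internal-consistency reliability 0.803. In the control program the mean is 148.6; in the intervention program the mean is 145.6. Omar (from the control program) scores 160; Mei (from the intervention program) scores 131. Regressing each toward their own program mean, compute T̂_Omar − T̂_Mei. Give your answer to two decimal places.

T̂_Omar = 0.803(160) + 0.197(148.6) = 157.7542
T̂_Mei = 0.803(131) + 0.197(145.6) = 133.8762
Difference = 157.7542 − 133.8762 = 23.8780

23.88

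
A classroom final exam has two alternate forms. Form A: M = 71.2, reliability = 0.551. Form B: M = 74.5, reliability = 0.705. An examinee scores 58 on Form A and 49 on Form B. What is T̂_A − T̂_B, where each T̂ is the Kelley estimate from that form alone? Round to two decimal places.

7.40

T̂_A = 0.551(58) + 0.449(71.2) = 63.9268
T̂_B = 0.705(49) + 0.295(74.5) = 56.5225
T̂_A − T̂_B = 7.4043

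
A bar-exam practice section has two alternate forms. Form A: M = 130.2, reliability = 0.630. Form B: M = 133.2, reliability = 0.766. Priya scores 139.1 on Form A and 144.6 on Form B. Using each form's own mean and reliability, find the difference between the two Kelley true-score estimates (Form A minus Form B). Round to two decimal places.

-6.13

T̂_A = 0.630(139.1) + 0.370(130.2) = 135.8070
T̂_B = 0.766(144.6) + 0.234(133.2) = 141.9324
T̂_A − T̂_B = -6.1254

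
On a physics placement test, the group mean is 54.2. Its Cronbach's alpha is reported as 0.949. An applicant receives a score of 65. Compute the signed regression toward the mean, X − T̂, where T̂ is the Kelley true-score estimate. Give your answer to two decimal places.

Regress the observed score toward the mean by the unreliability: T̂ = 0.949·65 + 0.051·54.2 = 61.685 + 2.7642 = 64.4492.
X − T̂ = 65 − 64.449 = 0.551 → 0.55

0.55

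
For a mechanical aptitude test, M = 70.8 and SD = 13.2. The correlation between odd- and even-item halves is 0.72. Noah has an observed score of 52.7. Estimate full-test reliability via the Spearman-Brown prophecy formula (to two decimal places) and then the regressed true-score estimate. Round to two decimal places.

55.60

Spearman-Brown: ρ = 2r/(1 + r) = 2(0.72)/(1 + 0.72) = 1.440/1.72 = 0.8372 → 0.84
T̂ = ρX + (1 − ρ)μ
  = 0.84 × 52.7 + 0.16 × 70.8
  = 44.268 + 11.328
  = 55.596
  ≈ 55.60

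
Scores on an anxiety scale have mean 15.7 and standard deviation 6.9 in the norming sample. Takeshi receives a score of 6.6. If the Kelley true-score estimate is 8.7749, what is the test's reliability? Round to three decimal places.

T̂ = ρX + (1 − ρ)μ  ⇒  T̂ − μ = ρ(X − μ)
ρ = (T̂ − μ)/(X − μ) = (8.7749 − 15.7) / (6.6 − 15.7) = -6.9251 / -9.1 = 0.76100

0.761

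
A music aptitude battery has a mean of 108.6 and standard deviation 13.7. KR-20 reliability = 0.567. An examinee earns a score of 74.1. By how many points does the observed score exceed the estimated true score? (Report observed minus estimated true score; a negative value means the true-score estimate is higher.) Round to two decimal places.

Weight the observed score by reliability and the mean by (1 − reliability): T̂ = 0.567·74.1 + 0.433·108.6 = 42.0147 + 47.0238 = 89.0385.
X − T̂ = 74.1 − 89.038 = -14.939 → -14.94

-14.94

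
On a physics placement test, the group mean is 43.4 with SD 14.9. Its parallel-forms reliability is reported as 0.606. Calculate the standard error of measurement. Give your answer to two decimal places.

9.35

SEM = SD · √(1 − ρ) = 14.9 × √0.394 = 14.9 × 0.6277 = 9.353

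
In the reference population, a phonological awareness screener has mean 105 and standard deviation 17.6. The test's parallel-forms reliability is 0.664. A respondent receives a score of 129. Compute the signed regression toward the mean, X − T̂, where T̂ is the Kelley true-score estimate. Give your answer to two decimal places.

8.06

T̂ = 0.664(129) + 0.336(105) = 85.656 + 35.280 = 120.9360 → 120.936
X − T̂ = 129 − 120.936 = 8.064 → 8.06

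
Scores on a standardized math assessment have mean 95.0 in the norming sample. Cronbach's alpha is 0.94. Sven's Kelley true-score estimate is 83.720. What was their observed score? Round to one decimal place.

83.0

T̂ = ρX + (1 − ρ)μ  ⇒  X = (T̂ − (1 − ρ)μ) / ρ
X = (83.720 − 0.06 × 95.0) / 0.94 = (83.720 − 5.700) / 0.94 = 78.020 / 0.94 = 83.000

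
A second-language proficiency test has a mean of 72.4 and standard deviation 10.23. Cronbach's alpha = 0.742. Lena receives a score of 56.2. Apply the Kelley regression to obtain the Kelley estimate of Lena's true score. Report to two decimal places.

60.38

T̂ = 0.742(56.2) + 0.258(72.4) = 41.7004 + 18.6792 = 60.380 → 60.38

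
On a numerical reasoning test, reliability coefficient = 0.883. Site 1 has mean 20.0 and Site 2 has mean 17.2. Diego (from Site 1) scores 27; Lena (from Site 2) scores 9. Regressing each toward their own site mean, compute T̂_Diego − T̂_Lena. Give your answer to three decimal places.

T̂_Diego = 0.883(27) + 0.117(20.0) = 26.18100
T̂_Lena = 0.883(9) + 0.117(17.2) = 9.95940
Difference = 26.18100 − 9.95940 = 16.22160

16.222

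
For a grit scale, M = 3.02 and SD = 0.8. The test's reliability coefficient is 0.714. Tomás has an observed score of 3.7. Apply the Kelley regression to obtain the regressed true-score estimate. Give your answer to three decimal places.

T̂ = 0.714(3.7) + 0.286(3.02) = 2.6418 + 0.86372 = 3.5055 → 3.506

3.506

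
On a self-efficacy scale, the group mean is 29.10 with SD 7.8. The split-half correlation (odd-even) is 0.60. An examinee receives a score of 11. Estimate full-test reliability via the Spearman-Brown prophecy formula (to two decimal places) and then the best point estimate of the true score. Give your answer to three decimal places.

15.525

Spearman-Brown: ρ = 2r/(1 + r) = 2(0.60)/(1 + 0.60) = 1.200/1.60 = 0.7500 → 0.75
T̂ = 0.75(11) + 0.25(29.10) = 8.25 + 7.2750 = 15.5250 → 15.525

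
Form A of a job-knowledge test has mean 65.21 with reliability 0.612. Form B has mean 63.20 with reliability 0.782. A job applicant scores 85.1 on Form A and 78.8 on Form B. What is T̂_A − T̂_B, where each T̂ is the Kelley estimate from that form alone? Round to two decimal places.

1.98

T̂_A = 0.612(85.1) + 0.388(65.21) = 77.3827
T̂_B = 0.782(78.8) + 0.218(63.20) = 75.3992
T̂_A − T̂_B = 1.9835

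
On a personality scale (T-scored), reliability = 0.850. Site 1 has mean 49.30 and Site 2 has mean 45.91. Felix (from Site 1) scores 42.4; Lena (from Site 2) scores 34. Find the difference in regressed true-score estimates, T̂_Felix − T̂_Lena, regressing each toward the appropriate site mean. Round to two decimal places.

7.65

T̂_Felix = 0.850(42.4) + 0.150(49.30) = 43.4350
T̂_Lena = 0.850(34) + 0.150(45.91) = 35.7865
Difference = 43.4350 − 35.7865 = 7.6485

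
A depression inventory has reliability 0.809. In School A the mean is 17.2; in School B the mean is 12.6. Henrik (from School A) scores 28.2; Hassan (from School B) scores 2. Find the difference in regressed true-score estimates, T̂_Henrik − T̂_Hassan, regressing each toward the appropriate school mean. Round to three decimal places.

22.074

T̂_Henrik = 0.809(28.2) + 0.191(17.2) = 26.09900
T̂_Hassan = 0.809(2) + 0.191(12.6) = 4.02460
Difference = 26.09900 − 4.02460 = 22.07440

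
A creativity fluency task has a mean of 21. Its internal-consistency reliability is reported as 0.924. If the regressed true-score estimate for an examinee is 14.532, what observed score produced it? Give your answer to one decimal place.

14.0

T̂ = ρX + (1 − ρ)μ  ⇒  X = (T̂ − (1 − ρ)μ) / ρ
X = (14.532 − 0.076 × 21) / 0.924 = (14.532 − 1.596) / 0.924 = 12.936 / 0.924 = 14.000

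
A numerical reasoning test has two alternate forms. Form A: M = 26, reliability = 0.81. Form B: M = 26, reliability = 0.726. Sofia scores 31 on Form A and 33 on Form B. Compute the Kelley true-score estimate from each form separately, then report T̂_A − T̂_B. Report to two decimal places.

-1.03

T̂_A = 0.81(31) + 0.19(26) = 30.0500
T̂_B = 0.726(33) + 0.274(26) = 31.0820
T̂_A − T̂_B = -1.0320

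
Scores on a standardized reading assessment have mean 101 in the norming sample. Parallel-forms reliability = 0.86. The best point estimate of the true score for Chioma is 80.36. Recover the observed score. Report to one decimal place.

T̂ = ρX + (1 − ρ)μ  ⇒  X = (T̂ − (1 − ρ)μ) / ρ
X = (80.36 − 0.14 × 101) / 0.86 = (80.36 − 14.14) / 0.86 = 66.22 / 0.86 = 77.000

77.0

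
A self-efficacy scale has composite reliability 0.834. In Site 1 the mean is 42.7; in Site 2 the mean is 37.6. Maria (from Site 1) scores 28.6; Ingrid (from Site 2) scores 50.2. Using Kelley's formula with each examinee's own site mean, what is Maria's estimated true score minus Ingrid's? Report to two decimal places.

T̂_Maria = 0.834(28.6) + 0.166(42.7) = 30.9406
T̂_Ingrid = 0.834(50.2) + 0.166(37.6) = 48.1084
Difference = 30.9406 − 48.1084 = -17.1678

-17.17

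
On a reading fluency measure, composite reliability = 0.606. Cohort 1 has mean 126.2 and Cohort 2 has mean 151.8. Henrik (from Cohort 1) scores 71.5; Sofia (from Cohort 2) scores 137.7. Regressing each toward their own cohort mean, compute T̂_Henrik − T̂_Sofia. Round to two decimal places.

T̂_Henrik = 0.606(71.5) + 0.394(126.2) = 93.0518
T̂_Sofia = 0.606(137.7) + 0.394(151.8) = 143.2554
Difference = 93.0518 − 143.2554 = -50.2036

-50.20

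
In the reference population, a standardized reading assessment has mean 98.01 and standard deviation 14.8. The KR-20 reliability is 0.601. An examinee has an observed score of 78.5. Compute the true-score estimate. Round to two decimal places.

86.28

Weight the observed score by reliability and the mean by (1 − reliability): T̂ = 0.601·78.5 + 0.399·98.01 = 47.1785 + 39.10599 = 86.284.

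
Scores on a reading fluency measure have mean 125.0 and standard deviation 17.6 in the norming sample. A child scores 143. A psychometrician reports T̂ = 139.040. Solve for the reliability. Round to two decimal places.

T̂ = ρX + (1 − ρ)μ  ⇒  T̂ − μ = ρ(X − μ)
ρ = (T̂ − μ)/(X − μ) = (139.040 − 125.0) / (143 − 125.0) = 14.040 / 18.0 = 0.7800

0.78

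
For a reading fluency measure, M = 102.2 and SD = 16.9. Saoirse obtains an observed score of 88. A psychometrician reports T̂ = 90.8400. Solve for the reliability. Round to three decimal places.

0.800

T̂ = ρX + (1 − ρ)μ  ⇒  T̂ − μ = ρ(X − μ)
ρ = (T̂ − μ)/(X − μ) = (90.8400 − 102.2) / (88 − 102.2) = -11.3600 / -14.2 = 0.80000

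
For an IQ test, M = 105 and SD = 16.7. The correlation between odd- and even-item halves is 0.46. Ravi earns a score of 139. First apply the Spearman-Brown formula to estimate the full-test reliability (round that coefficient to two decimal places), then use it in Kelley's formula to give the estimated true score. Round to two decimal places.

Spearman-Brown: ρ = 2r/(1 + r) = 2(0.46)/(1 + 0.46) = 0.920/1.46 = 0.6301 → 0.63
T̂ = ρX + (1 − ρ)μ
  = 0.63 × 139 + 0.37 × 105
  = 87.57 + 38.85
  = 126.420
  ≈ 126.42

126.42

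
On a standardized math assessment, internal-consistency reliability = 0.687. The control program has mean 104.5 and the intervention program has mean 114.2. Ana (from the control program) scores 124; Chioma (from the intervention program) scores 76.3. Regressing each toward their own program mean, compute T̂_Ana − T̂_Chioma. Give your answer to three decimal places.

29.734

T̂_Ana = 0.687(124) + 0.313(104.5) = 117.89650
T̂_Chioma = 0.687(76.3) + 0.313(114.2) = 88.16270
Difference = 117.89650 − 88.16270 = 29.73380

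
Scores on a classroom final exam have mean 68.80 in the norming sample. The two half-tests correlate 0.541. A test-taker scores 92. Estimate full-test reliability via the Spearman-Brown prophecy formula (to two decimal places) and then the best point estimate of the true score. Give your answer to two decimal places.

Spearman-Brown: ρ = 2r/(1 + r) = 2(0.541)/(1 + 0.541) = 1.0820/1.541 = 0.7021 → 0.70
T̂ = ρX + (1 − ρ)μ
  = 0.70 × 92 + 0.30 × 68.80
  = 64.40 + 20.6400
  = 85.040
  ≈ 85.04

85.04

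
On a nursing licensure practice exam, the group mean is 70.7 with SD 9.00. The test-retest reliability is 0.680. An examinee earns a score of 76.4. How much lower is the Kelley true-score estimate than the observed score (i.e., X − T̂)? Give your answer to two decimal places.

Weight the observed score by reliability and the mean by (1 − reliability): T̂ = 0.680·76.4 + 0.320·70.7 = 51.9520 + 22.6240 = 74.5760.
X − T̂ = 76.4 − 74.576 = 1.824 → 1.82

1.82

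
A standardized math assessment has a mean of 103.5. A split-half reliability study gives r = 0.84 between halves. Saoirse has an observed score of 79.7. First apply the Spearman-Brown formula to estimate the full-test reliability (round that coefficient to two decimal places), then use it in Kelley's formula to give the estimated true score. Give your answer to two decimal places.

Spearman-Brown: ρ = 2r/(1 + r) = 2(0.84)/(1 + 0.84) = 1.680/1.84 = 0.9130 → 0.91
T̂ = ρX + (1 − ρ)μ
  = 0.91 × 79.7 + 0.09 × 103.5
  = 72.527 + 9.315
  = 81.842
  ≈ 81.84

81.84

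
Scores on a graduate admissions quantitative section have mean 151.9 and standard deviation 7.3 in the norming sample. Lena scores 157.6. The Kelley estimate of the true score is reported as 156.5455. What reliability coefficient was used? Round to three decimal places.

0.815

T̂ = ρX + (1 − ρ)μ  ⇒  T̂ − μ = ρ(X − μ)
ρ = (T̂ − μ)/(X − μ) = (156.5455 − 151.9) / (157.6 − 151.9) = 4.6455 / 5.7 = 0.81500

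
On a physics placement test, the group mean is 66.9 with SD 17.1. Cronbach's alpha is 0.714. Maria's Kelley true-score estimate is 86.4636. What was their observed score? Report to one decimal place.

T̂ = ρX + (1 − ρ)μ  ⇒  X = (T̂ − (1 − ρ)μ) / ρ
X = (86.4636 − 0.286 × 66.9) / 0.714 = (86.4636 − 19.1334) / 0.714 = 67.3302 / 0.714 = 94.300

94.3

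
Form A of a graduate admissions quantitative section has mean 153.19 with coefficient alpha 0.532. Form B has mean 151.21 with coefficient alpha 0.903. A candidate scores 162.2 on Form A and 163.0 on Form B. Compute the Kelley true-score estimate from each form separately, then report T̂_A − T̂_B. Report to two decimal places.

T̂_A = 0.532(162.2) + 0.468(153.19) = 157.9833
T̂_B = 0.903(163.0) + 0.097(151.21) = 161.8564
T̂_A − T̂_B = -3.8731

-3.87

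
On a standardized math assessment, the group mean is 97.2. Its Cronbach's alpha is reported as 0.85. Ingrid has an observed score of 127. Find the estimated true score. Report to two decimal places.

122.53

T̂ = ρX + (1 − ρ)μ
  = 0.85 × 127 + 0.15 × 97.2
  = 107.95 + 14.580
  = 122.530
  ≈ 122.53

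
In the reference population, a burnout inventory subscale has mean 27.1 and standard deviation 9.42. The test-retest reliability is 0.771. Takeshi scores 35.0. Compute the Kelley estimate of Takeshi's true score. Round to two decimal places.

33.19

Regress the observed score toward the mean by the unreliability: T̂ = 0.771·35.0 + 0.229·27.1 = 26.9850 + 6.2059 = 33.191.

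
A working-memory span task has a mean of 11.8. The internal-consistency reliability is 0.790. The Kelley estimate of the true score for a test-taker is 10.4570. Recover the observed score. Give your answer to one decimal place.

T̂ = ρX + (1 − ρ)μ  ⇒  X = (T̂ − (1 − ρ)μ) / ρ
X = (10.4570 − 0.210 × 11.8) / 0.790 = (10.4570 − 2.4780) / 0.790 = 7.9790 / 0.790 = 10.100

10.1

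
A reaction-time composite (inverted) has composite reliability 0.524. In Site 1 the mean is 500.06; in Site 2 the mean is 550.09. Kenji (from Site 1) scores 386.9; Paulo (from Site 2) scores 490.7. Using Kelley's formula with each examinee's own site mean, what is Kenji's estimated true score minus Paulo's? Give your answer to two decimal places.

-78.21

T̂_Kenji = 0.524(386.9) + 0.476(500.06) = 440.7642
T̂_Paulo = 0.524(490.7) + 0.476(550.09) = 518.9696
Difference = 440.7642 − 518.9696 = -78.2055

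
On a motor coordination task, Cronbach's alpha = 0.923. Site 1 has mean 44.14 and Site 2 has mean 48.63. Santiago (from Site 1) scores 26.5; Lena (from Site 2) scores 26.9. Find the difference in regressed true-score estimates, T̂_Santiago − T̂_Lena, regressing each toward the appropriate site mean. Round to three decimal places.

T̂_Santiago = 0.923(26.5) + 0.077(44.14) = 27.85828
T̂_Lena = 0.923(26.9) + 0.077(48.63) = 28.57321
Difference = 27.85828 − 28.57321 = -0.71493

-0.715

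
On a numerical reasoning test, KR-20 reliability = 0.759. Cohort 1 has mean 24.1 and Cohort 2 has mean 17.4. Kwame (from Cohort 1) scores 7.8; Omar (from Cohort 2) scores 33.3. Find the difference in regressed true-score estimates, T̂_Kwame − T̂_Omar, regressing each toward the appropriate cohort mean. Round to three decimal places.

T̂_Kwame = 0.759(7.8) + 0.241(24.1) = 11.72830
T̂_Omar = 0.759(33.3) + 0.241(17.4) = 29.46810
Difference = 11.72830 − 29.46810 = -17.73980

-17.740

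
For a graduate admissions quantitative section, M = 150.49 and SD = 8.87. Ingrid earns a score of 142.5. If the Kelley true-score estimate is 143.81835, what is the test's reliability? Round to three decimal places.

0.835

T̂ = ρX + (1 − ρ)μ  ⇒  T̂ − μ = ρ(X − μ)
ρ = (T̂ − μ)/(X − μ) = (143.81835 − 150.49) / (142.5 − 150.49) = -6.67165 / -7.99 = 0.83500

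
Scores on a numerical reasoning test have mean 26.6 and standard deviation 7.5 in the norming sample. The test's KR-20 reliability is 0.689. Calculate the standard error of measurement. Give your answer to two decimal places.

4.18

SEM = SD · √(1 − ρ) = 7.5 × √0.311 = 7.5 × 0.5577 = 4.183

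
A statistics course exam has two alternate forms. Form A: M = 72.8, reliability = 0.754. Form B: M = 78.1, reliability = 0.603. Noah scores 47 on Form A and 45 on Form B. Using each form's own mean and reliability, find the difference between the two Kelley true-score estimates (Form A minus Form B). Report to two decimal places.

T̂_A = 0.754(47) + 0.246(72.8) = 53.3468
T̂_B = 0.603(45) + 0.397(78.1) = 58.1407
T̂_A − T̂_B = -4.7939

-4.79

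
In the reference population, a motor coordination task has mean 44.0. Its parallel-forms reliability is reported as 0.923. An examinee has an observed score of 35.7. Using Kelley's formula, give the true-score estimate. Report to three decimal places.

36.339

Kelley's formula gives T̂ = 0.923·35.7 + 0.077·44.0 = 32.9511 + 3.3880 = 36.3391.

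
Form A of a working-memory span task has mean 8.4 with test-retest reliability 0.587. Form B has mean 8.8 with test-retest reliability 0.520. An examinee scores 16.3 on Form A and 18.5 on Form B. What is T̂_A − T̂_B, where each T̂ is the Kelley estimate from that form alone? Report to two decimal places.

-0.81

T̂_A = 0.587(16.3) + 0.413(8.4) = 13.0373
T̂_B = 0.520(18.5) + 0.480(8.8) = 13.8440
T̂_A − T̂_B = -0.8067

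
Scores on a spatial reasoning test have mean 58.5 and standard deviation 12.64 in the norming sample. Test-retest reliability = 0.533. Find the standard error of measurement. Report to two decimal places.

8.64

SEM = SD · √(1 − ρ) = 12.64 × √0.467 = 12.64 × 0.6834 = 8.638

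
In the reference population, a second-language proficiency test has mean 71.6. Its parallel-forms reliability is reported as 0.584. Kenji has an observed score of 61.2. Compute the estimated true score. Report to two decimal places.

Weight the observed score by reliability and the mean by (1 − reliability): T̂ = 0.584·61.2 + 0.416·71.6 = 35.7408 + 29.7856 = 65.526.

65.53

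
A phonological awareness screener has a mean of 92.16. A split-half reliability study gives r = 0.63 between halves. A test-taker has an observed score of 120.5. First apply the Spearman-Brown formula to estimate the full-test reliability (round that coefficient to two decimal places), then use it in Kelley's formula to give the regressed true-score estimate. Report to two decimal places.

113.98

Spearman-Brown: ρ = 2r/(1 + r) = 2(0.63)/(1 + 0.63) = 1.260/1.63 = 0.7730 → 0.77
T̂ = 0.77(120.5) + 0.23(92.16) = 92.785 + 21.1968 = 113.982 → 113.98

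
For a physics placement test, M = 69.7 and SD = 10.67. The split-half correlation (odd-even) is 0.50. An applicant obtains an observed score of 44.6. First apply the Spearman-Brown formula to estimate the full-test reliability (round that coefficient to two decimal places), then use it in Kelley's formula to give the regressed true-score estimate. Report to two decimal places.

Spearman-Brown: ρ = 2r/(1 + r) = 2(0.50)/(1 + 0.50) = 1.000/1.50 = 0.6667 → 0.67
T̂ = ρX + (1 − ρ)μ
  = 0.67 × 44.6 + 0.33 × 69.7
  = 29.882 + 23.001
  = 52.883
  ≈ 52.88

52.88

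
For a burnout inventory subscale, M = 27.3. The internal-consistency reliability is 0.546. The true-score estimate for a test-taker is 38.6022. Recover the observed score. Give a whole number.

48

T̂ = ρX + (1 − ρ)μ  ⇒  X = (T̂ − (1 − ρ)μ) / ρ
X = (38.6022 − 0.454 × 27.3) / 0.546 = (38.6022 − 12.3942) / 0.546 = 26.2080 / 0.546 = 48.00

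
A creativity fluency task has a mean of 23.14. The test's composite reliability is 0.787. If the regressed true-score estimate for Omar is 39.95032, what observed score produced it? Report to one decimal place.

44.5

T̂ = ρX + (1 − ρ)μ  ⇒  X = (T̂ − (1 − ρ)μ) / ρ
X = (39.95032 − 0.213 × 23.14) / 0.787 = (39.95032 − 4.92882) / 0.787 = 35.02150 / 0.787 = 44.500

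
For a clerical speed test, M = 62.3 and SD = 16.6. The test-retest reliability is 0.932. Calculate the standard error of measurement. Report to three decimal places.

SEM = SD · √(1 − ρ) = 16.6 × √0.068 = 16.6 × 0.2608 = 4.3288

4.329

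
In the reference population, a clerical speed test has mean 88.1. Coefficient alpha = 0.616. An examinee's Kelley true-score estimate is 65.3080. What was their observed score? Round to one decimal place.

51.1

T̂ = ρX + (1 − ρ)μ  ⇒  X = (T̂ − (1 − ρ)μ) / ρ
X = (65.3080 − 0.384 × 88.1) / 0.616 = (65.3080 − 33.8304) / 0.616 = 31.4776 / 0.616 = 51.100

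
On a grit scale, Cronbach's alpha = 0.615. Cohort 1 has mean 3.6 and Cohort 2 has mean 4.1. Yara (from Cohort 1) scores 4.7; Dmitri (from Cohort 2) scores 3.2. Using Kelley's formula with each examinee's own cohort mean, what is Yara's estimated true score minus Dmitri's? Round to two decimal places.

T̂_Yara = 0.615(4.7) + 0.385(3.6) = 4.2765
T̂_Dmitri = 0.615(3.2) + 0.385(4.1) = 3.5465
Difference = 4.2765 − 3.5465 = 0.7300

0.73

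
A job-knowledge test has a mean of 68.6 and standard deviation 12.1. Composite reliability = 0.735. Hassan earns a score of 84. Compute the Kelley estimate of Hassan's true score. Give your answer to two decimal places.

T̂ = ρX + (1 − ρ)μ
  = 0.735 × 84 + 0.265 × 68.6
  = 61.740 + 18.1790
  = 79.919
  ≈ 79.92

79.92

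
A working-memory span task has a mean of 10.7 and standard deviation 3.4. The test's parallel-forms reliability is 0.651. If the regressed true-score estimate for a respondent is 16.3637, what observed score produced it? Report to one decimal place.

T̂ = ρX + (1 − ρ)μ  ⇒  X = (T̂ − (1 − ρ)μ) / ρ
X = (16.3637 − 0.349 × 10.7) / 0.651 = (16.3637 − 3.7343) / 0.651 = 12.6294 / 0.651 = 19.400

19.4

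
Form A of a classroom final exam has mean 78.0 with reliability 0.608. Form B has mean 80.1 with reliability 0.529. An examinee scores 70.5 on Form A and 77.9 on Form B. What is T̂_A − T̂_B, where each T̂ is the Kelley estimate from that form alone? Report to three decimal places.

T̂_A = 0.608(70.5) + 0.392(78.0) = 73.44000
T̂_B = 0.529(77.9) + 0.471(80.1) = 78.93620
T̂_A − T̂_B = -5.49620

-5.496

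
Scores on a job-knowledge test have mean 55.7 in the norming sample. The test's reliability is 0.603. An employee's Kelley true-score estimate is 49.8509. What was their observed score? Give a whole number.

T̂ = ρX + (1 − ρ)μ  ⇒  X = (T̂ − (1 − ρ)μ) / ρ
X = (49.8509 − 0.397 × 55.7) / 0.603 = (49.8509 − 22.1129) / 0.603 = 27.7380 / 0.603 = 46.00

46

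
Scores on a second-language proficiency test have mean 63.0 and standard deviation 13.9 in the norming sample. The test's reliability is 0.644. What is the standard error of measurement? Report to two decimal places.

8.29

SEM = SD · √(1 − ρ) = 13.9 × √0.356 = 13.9 × 0.5967 = 8.294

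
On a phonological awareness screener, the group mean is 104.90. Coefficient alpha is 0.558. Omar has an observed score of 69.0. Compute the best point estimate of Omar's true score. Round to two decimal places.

T̂ = ρX + (1 − ρ)μ
  = 0.558 × 69.0 + 0.442 × 104.90
  = 38.5020 + 46.36580
  = 84.868
  ≈ 84.87

84.87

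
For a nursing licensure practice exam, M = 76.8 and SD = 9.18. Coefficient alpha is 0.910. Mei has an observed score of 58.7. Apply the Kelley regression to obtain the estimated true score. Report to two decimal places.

Regress the observed score toward the mean by the unreliability: T̂ = 0.910·58.7 + 0.090·76.8 = 53.4170 + 6.9120 = 60.329.

60.33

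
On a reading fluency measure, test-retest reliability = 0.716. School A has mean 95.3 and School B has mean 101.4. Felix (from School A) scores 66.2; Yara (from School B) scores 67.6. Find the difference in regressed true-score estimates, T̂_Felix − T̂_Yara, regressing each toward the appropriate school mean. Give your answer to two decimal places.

T̂_Felix = 0.716(66.2) + 0.284(95.3) = 74.4644
T̂_Yara = 0.716(67.6) + 0.284(101.4) = 77.1992
Difference = 74.4644 − 77.1992 = -2.7348

-2.73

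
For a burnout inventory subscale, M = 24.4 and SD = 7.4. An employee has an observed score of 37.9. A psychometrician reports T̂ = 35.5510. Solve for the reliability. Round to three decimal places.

T̂ = ρX + (1 − ρ)μ  ⇒  T̂ − μ = ρ(X − μ)
ρ = (T̂ − μ)/(X − μ) = (35.5510 − 24.4) / (37.9 − 24.4) = 11.1510 / 13.5 = 0.82600

0.826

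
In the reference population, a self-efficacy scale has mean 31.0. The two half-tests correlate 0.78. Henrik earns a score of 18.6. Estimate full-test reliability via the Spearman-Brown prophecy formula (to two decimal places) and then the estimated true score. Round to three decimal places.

Spearman-Brown: ρ = 2r/(1 + r) = 2(0.78)/(1 + 0.78) = 1.560/1.78 = 0.8764 → 0.88
T̂ = 0.88(18.6) + 0.12(31.0) = 16.368 + 3.720 = 20.0880 → 20.088

20.088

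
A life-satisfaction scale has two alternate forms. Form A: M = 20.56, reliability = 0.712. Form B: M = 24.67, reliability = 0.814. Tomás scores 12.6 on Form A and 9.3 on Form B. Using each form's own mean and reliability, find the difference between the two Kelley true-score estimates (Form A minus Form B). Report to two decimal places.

2.73

T̂_A = 0.712(12.6) + 0.288(20.56) = 14.8925
T̂_B = 0.814(9.3) + 0.186(24.67) = 12.1588
T̂_A − T̂_B = 2.7337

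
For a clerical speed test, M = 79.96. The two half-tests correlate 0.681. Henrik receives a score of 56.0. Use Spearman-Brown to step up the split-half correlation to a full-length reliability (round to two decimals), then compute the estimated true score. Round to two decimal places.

Spearman-Brown: ρ = 2r/(1 + r) = 2(0.681)/(1 + 0.681) = 1.3620/1.681 = 0.8102 → 0.81
T̂ = ρX + (1 − ρ)μ
  = 0.81 × 56.0 + 0.19 × 79.96
  = 45.360 + 15.1924
  = 60.552
  ≈ 60.55

60.55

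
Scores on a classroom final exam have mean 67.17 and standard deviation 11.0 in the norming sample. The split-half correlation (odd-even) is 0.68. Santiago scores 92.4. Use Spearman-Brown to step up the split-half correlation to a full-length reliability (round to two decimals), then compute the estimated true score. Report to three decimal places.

87.606

Spearman-Brown: ρ = 2r/(1 + r) = 2(0.68)/(1 + 0.68) = 1.360/1.68 = 0.8095 → 0.81
T̂ = 0.81(92.4) + 0.19(67.17) = 74.844 + 12.7623 = 87.6063 → 87.606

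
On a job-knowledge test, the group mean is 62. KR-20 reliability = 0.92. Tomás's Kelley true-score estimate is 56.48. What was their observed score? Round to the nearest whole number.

T̂ = ρX + (1 − ρ)μ  ⇒  X = (T̂ − (1 − ρ)μ) / ρ
X = (56.48 − 0.08 × 62) / 0.92 = (56.48 − 4.96) / 0.92 = 51.52 / 0.92 = 56.00

56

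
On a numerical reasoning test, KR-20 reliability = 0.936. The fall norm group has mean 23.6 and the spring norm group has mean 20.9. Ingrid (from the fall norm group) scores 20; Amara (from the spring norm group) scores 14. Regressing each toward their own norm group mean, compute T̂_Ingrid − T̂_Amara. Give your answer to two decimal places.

T̂_Ingrid = 0.936(20) + 0.064(23.6) = 20.2304
T̂_Amara = 0.936(14) + 0.064(20.9) = 14.4416
Difference = 20.2304 − 14.4416 = 5.7888

5.79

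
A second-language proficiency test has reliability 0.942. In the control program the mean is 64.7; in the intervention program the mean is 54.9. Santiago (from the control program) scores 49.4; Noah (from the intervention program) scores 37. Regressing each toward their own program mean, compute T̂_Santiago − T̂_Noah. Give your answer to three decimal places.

T̂_Santiago = 0.942(49.4) + 0.058(64.7) = 50.28740
T̂_Noah = 0.942(37) + 0.058(54.9) = 38.03820
Difference = 50.28740 − 38.03820 = 12.24920

12.249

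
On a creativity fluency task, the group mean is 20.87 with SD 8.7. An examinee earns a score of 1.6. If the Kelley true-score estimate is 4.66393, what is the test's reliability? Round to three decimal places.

0.841

T̂ = ρX + (1 − ρ)μ  ⇒  T̂ − μ = ρ(X − μ)
ρ = (T̂ − μ)/(X − μ) = (4.66393 − 20.87) / (1.6 − 20.87) = -16.20607 / -19.27 = 0.84100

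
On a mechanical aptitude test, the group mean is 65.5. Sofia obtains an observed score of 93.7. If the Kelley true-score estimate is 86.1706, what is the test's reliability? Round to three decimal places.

0.733

T̂ = ρX + (1 − ρ)μ  ⇒  T̂ − μ = ρ(X − μ)
ρ = (T̂ − μ)/(X − μ) = (86.1706 − 65.5) / (93.7 − 65.5) = 20.6706 / 28.2 = 0.73300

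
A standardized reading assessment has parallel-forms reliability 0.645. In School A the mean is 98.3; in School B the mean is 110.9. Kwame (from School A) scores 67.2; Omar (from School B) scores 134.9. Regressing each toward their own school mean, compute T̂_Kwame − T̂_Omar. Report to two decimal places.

T̂_Kwame = 0.645(67.2) + 0.355(98.3) = 78.2405
T̂_Omar = 0.645(134.9) + 0.355(110.9) = 126.3800
Difference = 78.2405 − 126.3800 = -48.1395

-48.14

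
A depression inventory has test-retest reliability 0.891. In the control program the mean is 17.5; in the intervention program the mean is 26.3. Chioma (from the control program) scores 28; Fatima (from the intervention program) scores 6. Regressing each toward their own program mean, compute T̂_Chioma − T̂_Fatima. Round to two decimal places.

T̂_Chioma = 0.891(28) + 0.109(17.5) = 26.8555
T̂_Fatima = 0.891(6) + 0.109(26.3) = 8.2127
Difference = 26.8555 − 8.2127 = 18.6428

18.64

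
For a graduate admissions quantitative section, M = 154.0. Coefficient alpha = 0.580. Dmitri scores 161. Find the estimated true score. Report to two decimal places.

Regress the observed score toward the mean by the unreliability: T̂ = 0.580·161 + 0.420·154.0 = 93.380 + 64.6800 = 158.060.

158.06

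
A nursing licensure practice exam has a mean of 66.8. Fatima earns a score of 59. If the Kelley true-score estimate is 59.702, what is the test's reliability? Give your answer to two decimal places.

T̂ = ρX + (1 − ρ)μ  ⇒  T̂ − μ = ρ(X − μ)
ρ = (T̂ − μ)/(X − μ) = (59.702 − 66.8) / (59 − 66.8) = -7.098 / -7.8 = 0.9100

0.91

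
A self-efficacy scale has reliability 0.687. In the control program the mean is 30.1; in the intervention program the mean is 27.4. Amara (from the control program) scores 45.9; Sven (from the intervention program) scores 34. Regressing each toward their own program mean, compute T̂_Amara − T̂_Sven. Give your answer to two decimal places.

9.02

T̂_Amara = 0.687(45.9) + 0.313(30.1) = 40.9546
T̂_Sven = 0.687(34) + 0.313(27.4) = 31.9342
Difference = 40.9546 − 31.9342 = 9.0204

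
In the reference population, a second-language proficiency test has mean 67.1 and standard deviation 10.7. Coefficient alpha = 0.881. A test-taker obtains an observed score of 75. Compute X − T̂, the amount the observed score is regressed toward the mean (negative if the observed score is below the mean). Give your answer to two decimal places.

T̂ = ρX + (1 − ρ)μ
  = 0.881 × 75 + 0.119 × 67.1
  = 66.075 + 7.9849
  = 74.0599
  ≈ 74.060
X − T̂ = 75 − 74.060 = 0.940 → 0.94

0.94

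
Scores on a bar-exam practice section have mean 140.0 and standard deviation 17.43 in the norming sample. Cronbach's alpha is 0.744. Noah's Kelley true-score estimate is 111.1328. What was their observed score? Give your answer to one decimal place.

101.2

T̂ = ρX + (1 − ρ)μ  ⇒  X = (T̂ − (1 − ρ)μ) / ρ
X = (111.1328 − 0.256 × 140.0) / 0.744 = (111.1328 − 35.8400) / 0.744 = 75.2928 / 0.744 = 101.200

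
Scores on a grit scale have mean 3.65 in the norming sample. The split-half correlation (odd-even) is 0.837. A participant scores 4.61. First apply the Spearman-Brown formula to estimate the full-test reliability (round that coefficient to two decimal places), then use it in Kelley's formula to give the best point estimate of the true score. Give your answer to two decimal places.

Spearman-Brown: ρ = 2r/(1 + r) = 2(0.837)/(1 + 0.837) = 1.6740/1.837 = 0.9113 → 0.91
Regress the observed score toward the mean by the unreliability: T̂ = 0.91·4.61 + 0.09·3.65 = 4.1951 + 0.3285 = 4.524.

4.52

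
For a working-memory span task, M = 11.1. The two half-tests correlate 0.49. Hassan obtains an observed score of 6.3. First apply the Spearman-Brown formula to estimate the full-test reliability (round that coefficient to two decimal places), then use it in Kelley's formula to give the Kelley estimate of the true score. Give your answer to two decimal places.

7.93

Spearman-Brown: ρ = 2r/(1 + r) = 2(0.49)/(1 + 0.49) = 0.980/1.49 = 0.6577 → 0.66
T̂ = 0.66(6.3) + 0.34(11.1) = 4.158 + 3.774 = 7.932 → 7.93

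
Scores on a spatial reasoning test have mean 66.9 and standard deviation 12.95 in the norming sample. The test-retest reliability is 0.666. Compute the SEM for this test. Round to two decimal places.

SEM = SD · √(1 − ρ) = 12.95 × √0.334 = 12.95 × 0.5779 = 7.484

7.48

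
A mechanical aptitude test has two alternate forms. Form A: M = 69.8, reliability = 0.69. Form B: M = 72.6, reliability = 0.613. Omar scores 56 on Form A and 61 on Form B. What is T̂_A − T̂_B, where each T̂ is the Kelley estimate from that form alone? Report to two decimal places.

T̂_A = 0.69(56) + 0.31(69.8) = 60.2780
T̂_B = 0.613(61) + 0.387(72.6) = 65.4892
T̂_A − T̂_B = -5.2112

-5.21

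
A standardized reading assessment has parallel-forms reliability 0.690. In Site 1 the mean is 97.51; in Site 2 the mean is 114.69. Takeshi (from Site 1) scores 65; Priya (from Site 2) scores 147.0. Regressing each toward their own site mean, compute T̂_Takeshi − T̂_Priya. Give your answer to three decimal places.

T̂_Takeshi = 0.690(65) + 0.310(97.51) = 75.07810
T̂_Priya = 0.690(147.0) + 0.310(114.69) = 136.98390
Difference = 75.07810 − 136.98390 = -61.90580

-61.906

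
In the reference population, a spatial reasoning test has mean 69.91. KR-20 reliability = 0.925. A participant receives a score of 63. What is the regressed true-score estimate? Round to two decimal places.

63.52

T̂ = 0.925(63) + 0.075(69.91) = 58.275 + 5.24325 = 63.518 → 63.52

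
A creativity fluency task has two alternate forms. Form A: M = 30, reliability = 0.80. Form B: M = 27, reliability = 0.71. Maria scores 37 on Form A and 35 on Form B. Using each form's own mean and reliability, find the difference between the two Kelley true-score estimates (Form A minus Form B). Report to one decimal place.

2.9

T̂_A = 0.80(37) + 0.20(30) = 35.600
T̂_B = 0.71(35) + 0.29(27) = 32.680
T̂_A − T̂_B = 2.920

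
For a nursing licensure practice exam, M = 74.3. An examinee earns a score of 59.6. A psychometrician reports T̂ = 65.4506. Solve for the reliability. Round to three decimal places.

0.602

T̂ = ρX + (1 − ρ)μ  ⇒  T̂ − μ = ρ(X − μ)
ρ = (T̂ − μ)/(X − μ) = (65.4506 − 74.3) / (59.6 − 74.3) = -8.8494 / -14.7 = 0.60200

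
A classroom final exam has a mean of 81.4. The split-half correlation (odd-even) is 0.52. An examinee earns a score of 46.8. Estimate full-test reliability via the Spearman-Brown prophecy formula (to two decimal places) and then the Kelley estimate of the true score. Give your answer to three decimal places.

57.872

Spearman-Brown: ρ = 2r/(1 + r) = 2(0.52)/(1 + 0.52) = 1.040/1.52 = 0.6842 → 0.68
T̂ = 0.68(46.8) + 0.32(81.4) = 31.824 + 26.048 = 57.8720 → 57.872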